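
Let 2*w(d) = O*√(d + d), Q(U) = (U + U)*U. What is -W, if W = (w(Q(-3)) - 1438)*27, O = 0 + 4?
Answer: 38502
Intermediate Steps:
Q(U) = 2*U² (Q(U) = (2*U)*U = 2*U²)
O = 4
w(d) = 2*√2*√d (w(d) = (4*√(d + d))/2 = (4*√(2*d))/2 = (4*(√2*√d))/2 = (4*√2*√d)/2 = 2*√2*√d)
W = -38502 (W = (2*√2*√(2*(-3)²) - 1438)*27 = (2*√2*√(2*9) - 1438)*27 = (2*√2*√18 - 1438)*27 = (2*√2*(3*√2) - 1438)*27 = (12 - 1438)*27 = -1426*27 = -38502)
-W = -1*(-38502) = 38502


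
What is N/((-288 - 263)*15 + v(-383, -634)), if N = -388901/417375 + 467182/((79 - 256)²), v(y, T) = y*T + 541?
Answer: 20311800869/341569740597750 ≈ 5.9466e-5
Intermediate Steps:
v(y, T) = 541 + T*y (v(y, T) = T*y + 541 = 541 + T*y)
N = 20311800869/1452882375 (N = -388901*1/417375 + 467182/((-177)²) = -388901/417375 + 467182/31329 = 20311800869/1452882375 ≈ 13.980)
N/((-288 - 263)*15 + v(-383, -634)) = 20311800869/(1452882375*((-288 - 263)*15 + (541 - 634*(-383)))) = 20311800869/(1452882375*(-551*15 + (541 + 242822))) = 20311800869/(1452882375*(-8265 + 243363)) = (20311800869/1452882375)/235098 = (20311800869/1452882375)*(1/235098) = 20311800869/341569740597750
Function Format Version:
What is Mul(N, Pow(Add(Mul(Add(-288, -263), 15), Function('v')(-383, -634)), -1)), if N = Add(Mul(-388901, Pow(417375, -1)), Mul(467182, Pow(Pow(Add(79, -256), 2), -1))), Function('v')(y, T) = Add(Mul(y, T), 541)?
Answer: Rational(20311800869, 341569740597750) ≈ 5.9466e-5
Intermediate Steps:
Function('v')(y, T) = Add(541, Mul(T, y)) (Function('v')(y, T) = Add(Mul(T, y), 541) = Add(541, Mul(T, y)))
N = Rational(20311800869, 1452882375) (N = Add(Mul(-388901, Rational(1, 417375)), Mul(467182, Pow(Pow(-177, 2), -1))) = Add(Rational(-388901, 417375), Mul(467182, Pow(31329, -1))) = Add(Rational(-388901, 417375), Mul(467182, Rational(1, 31329))) = Add(Rational(-388901, 417375), Rational(467182, 31329)) = Rational(20311800869, 1452882375) ≈ 13.980)
Mul(N, Pow(Add(Mul(Add(-288, -263), 15), Function('v')(-383, -634)), -1)) = Mul(Rational(20311800869, 1452882375), Pow(Add(Mul(Add(-288, -263), 15), Add(541, Mul(-634, -383))), -1)) = Mul(Rational(20311800869, 1452882375), Pow(Add(Mul(-551, 15), Add(541, 242822)), -1)) = Mul(Rational(20311800869, 1452882375), Pow(Add(-8265, 243363), -1)) = Mul(Rational(20311800869, 1452882375), Pow(235098, -1)) = Mul(Rational(20311800869, 1452882375), Rational(1, 235098)) = Rational(20311800869, 341569740597750)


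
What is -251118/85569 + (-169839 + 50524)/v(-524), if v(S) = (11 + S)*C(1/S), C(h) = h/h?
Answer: 3360280567/14632299 ≈ 229.65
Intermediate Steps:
C(h) = 1
v(S) = 11 + S (v(S) = (11 + S)*1 = 11 + S)
-251118/85569 + (-169839 + 50524)/v(-524) = -251118/85569 + (-169839 + 50524)/(11 - 524) = -251118*1/85569 - 119315/(-513) = -83706/28523 - 119315*(-1/513) = -83706/28523 + 119315/513 = 3360280567/14632299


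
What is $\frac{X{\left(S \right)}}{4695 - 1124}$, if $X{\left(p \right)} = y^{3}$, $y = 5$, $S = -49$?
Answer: $\frac{125}{3571} \approx 0.035004$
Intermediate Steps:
$X{\left(p \right)} = 125$ ($X{\left(p \right)} = 5^{3} = 125$)
$\frac{X{\left(S \right)}}{4695 - 1124} = \frac{125}{4695 - 1124} = \frac{125}{3571}$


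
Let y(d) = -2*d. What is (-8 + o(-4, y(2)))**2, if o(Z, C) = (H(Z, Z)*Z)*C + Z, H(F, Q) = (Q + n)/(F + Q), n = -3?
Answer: 4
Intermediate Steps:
H(F, Q) = (-3 + Q)/(F + Q) (H(F, Q) = (Q - 3)/(F + Q) = (-3 + Q)/(F + Q))
o(Z, C) = Z + C*(-3/2 + Z/2) (o(Z, C) = (((-3 + Z)/(Z + Z))*Z)*C + Z = (((-3 + Z)/((2*Z)))*Z)*C + Z = (((1/(2*Z))*(-3 + Z))*Z)*C + Z = (((-3 + Z)/(2*Z))*Z)*C + Z = (-3/2 + Z/2)*C + Z = C*(-3/2 + Z/2) + Z = Z + C*(-3/2 + Z/2))
(-8 + o(-4, y(2)))**2 = (-8 + (-4 + (-2*2)*(-3 - 4)/2))**2 = (-8 + (-4 + (1/2)*(-4)*(-7)))**2 = (-8 + (-4 + 14))**2 = (-8 + 10)**2 = 2**2 = 4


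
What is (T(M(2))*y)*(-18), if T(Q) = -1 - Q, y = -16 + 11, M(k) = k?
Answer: -270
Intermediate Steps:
y = -5
(T(M(2))*y)*(-18) = ((-1 - 1*2)*(-5))*(-18) = ((-1 - 2)*(-5))*(-18) = -3*(-5)*(-18) = 15*(-18) = -270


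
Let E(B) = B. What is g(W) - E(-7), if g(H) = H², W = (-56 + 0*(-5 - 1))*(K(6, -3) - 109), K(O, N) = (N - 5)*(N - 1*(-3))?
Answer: 37258823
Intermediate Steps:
K(O, N) = (-5 + N)*(3 + N) (K(O, N) = (-5 + N)*(N + 3) = (-5 + N)*(3 + N))
W = 6104 (W = (-56 + 0*(-5 - 1))*((-15 + (-3)² - 2*(-3)) - 109) = (-56 + 0*(-6))*((-15 + 9 + 6) - 109) = (-56 + 0)*(0 - 109) = -56*(-109) = 6104)
g(W) - E(-7) = 6104² - 1*(-7) = 37258816 + 7 = 37258823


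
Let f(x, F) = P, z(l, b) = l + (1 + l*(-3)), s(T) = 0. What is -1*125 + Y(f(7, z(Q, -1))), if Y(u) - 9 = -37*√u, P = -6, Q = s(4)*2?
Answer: -116 - 37*I*√6 ≈ -116.0 - 90.631*I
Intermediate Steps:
Q = 0 (Q = 0*2 = 0)
z(l, b) = 1 - 2*l (z(l, b) = l + (1 - 3*l) = 1 - 2*l)
f(x, F) = -6
Y(u) = 9 - 37*√u
-1*125 + Y(f(7, z(Q, -1))) = -1*125 + (9 - 37*I*√6) = -125 + (9 - 37*I*√6) = -116 - 37*I*√6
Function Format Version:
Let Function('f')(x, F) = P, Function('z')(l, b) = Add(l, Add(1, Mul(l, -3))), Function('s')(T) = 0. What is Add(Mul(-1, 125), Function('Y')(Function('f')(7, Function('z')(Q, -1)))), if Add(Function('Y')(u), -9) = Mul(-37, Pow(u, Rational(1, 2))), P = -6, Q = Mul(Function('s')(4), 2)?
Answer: Add(-116, Mul(-37, I, Pow(6, Rational(1, 2)))) ≈ Add(-116.00, Mul(-90.631, I))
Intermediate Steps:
Q = 0 (Q = Mul(0, 2) = 0)
Function('z')(l, b) = Add(1, Mul(-2, l)) (Function('z')(l, b) = Add(l, Add(1, Mul(-3, l))) = Add(1, Mul(-2, l)))
Function('f')(x, F) = -6
Function('Y')(u) = Add(9, Mul(-37, Pow(u, Rational(1, 2))))
Add(Mul(-1, 125), Function('Y')(Function('f')(7, Function('z')(Q, -1)))) = Add(Mul(-1, 125), Add(9, Mul(-37, Pow(-6, Rational(1, 2))))) = Add(-125, Add(9, Mul(-37, Mul(I, Pow(6, Rational(1, 2)))))) = Add(-125, Add(9, Mul(-37, I, Pow(6, Rational(1, 2))))) = Add(-116, Mul(-37, I, Pow(6, Rational(1, 2))))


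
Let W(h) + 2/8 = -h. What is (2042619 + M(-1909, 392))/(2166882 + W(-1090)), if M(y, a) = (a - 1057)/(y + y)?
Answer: 15597440014/16554632283 ≈ 0.94218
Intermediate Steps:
M(y, a) = (-1057 + a)/(2*y) (M(y, a) = (-1057 + a)/((2*y)) = (-1057 + a)*(1/(2*y)) = (-1057 + a)/(2*y))
W(h) = -¼ - h
(2042619 + M(-1909, 392))/(2166882 + W(-1090)) = (2042619 + (½)*(-1057 + 392)/(-1909))/(2166882 + (-¼ - 1*(-1090))) = (2042619 + (½)*(-1/1909)*(-665))/(2166882 + (-¼ + 1090)) = (2042619 + 665/3818)/(2166882 + 4359/4) = 7798720007/(3818*(8671887/4)) = (7798720007/3818)*(4/8671887) = 15597440014/16554632283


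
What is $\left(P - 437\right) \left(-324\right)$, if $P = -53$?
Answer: $158760$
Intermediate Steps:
$\left(P - 437\right) \left(-324\right) = \left(-53 - 437\right) \left(-324\right) = \left(-490\right) \left(-324\right) = 158760$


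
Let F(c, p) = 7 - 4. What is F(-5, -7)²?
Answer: 9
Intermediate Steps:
F(c, p) = 3
F(-5, -7)² = 3² = 9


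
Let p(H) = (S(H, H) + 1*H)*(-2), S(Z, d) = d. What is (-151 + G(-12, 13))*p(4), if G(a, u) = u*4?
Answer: 1584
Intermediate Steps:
G(a, u) = 4*u
p(H) = -4*H (p(H) = (H + 1*H)*(-2) = (H + H)*(-2) = (2*H)*(-2) = -4*H)
(-151 + G(-12, 13))*p(4) = (-151 + 4*13)*(-4*4) = (-151 + 52)*(-16) = -99*(-16) = 1584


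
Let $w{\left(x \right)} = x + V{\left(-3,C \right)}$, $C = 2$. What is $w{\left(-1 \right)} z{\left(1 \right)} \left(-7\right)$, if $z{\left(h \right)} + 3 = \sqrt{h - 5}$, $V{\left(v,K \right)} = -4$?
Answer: $-105 + 70 i \approx -105.0 + 70.0 i$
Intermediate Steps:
$w{\left(x \right)} = -4 + x$ ($w{\left(x \right)} = x - 4 = -4 + x$)
$z{\left(h \right)} = -3 + \sqrt{-5 + h}$ ($z{\left(h \right)} = -3 + \sqrt{h - 5} = -3 + \sqrt{-5 + h}$)
$w{\left(-1 \right)} z{\left(1 \right)} \left(-7\right) = \left(-4 - 1\right) \left(-3 + \sqrt{-5 + 1}\right) \left(-7\right) = - 5 \left(-3 + \sqrt{-4}\right) \left(-7\right) = - 5 \left(-3 + 2 i\right) \left(-7\right) = \left(15 - 10 i\right) \left(-7\right) = -105 + 70 i$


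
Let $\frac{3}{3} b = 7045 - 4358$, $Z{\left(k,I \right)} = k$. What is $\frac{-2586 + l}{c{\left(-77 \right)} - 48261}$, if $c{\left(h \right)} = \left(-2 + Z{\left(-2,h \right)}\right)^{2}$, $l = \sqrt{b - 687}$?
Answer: $\frac{2586}{48245} - \frac{4 \sqrt{5}}{9649} \approx 0.052674$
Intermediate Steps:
$b = 2687$ ($b = 7045 - 4358 = 2687$)
$l = 20 \sqrt{5}$ ($l = \sqrt{2687 - 687} = \sqrt{2000} = 20 \sqrt{5} \approx 44.721$)
$c{\left(h \right)} = 16$ ($c{\left(h \right)} = \left(-2 - 2\right)^{2} = \left(-4\right)^{2} = 16$)
$\frac{-2586 + l}{c{\left(-77 \right)} - 48261} = \frac{-2586 + 20 \sqrt{5}}{16 - 48261} = \frac{-2586 + 20 \sqrt{5}}{-48245} = \left(-2586 + 20 \sqrt{5}\right) \left(- \frac{1}{48245}\right) = \frac{2586}{48245} - \frac{4 \sqrt{5}}{9649}$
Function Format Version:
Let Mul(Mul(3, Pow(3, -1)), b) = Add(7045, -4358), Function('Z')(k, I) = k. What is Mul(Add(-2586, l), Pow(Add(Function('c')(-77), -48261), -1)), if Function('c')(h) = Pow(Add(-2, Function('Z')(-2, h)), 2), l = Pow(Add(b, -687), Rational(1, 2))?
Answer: Add(Rational(2586, 48245), Mul(Rational(-4, 9649), Pow(5, Rational(1, 2)))) ≈ 0.052674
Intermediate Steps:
b = 2687 (b = Add(7045, -4358) = 2687)
l = Mul(20, Pow(5, Rational(1, 2))) (l = Pow(Add(2687, -687), Rational(1, 2)) = Pow(2000, Rational(1, 2)) = Mul(20, Pow(5, Rational(1, 2))) ≈ 44.721)
Function('c')(h) = 16 (Function('c')(h) = Pow(Add(-2, -2), 2) = Pow(-4, 2) = 16)
Mul(Add(-2586, l), Pow(Add(Function('c')(-77), -48261), -1)) = Mul(Add(-2586, Mul(20, Pow(5, Rational(1, 2)))), Pow(Add(16, -48261), -1)) = Mul(Add(-2586, Mul(20, Pow(5, Rational(1, 2)))), Pow(-48245, -1)) = Mul(Add(-2586, Mul(20, Pow(5, Rational(1, 2)))), Rational(-1, 48245)) = Add(Rational(2586, 48245), Mul(Rational(-4, 9649), Pow(5, Rational(1, 2))))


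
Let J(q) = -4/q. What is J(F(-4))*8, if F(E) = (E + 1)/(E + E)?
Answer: -256/3 ≈ -85.333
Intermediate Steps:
F(E) = (1 + E)/(2*E) (F(E) = (1 + E)/((2*E)) = (1 + E)*(1/(2*E)) = (1 + E)/(2*E))
J(F(-4))*8 = -4*(-8/(1 - 4))*8 = -4/((½)*(-¼)*(-3))*8 = -4/3/8*8 = -4*8/3*8 = -32/3*8 = -256/3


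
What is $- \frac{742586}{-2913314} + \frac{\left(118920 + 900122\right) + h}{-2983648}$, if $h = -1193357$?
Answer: $\frac{1361724781819}{4346151744736} \approx 0.31332$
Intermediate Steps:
$- \frac{742586}{-2913314} + \frac{\left(118920 + 900122\right) + h}{-2983648} = - \frac{742586}{-2913314} + \frac{\left(118920 + 900122\right) - 1193357}{-2983648} = \left(-742586\right) \left(- \frac{1}{2913314}\right) + \left(1019042 - 1193357\right) \left(- \frac{1}{2983648}\right) = \frac{371293}{1456657} - - \frac{174315}{2983648} = \frac{371293}{1456657} + \frac{174315}{2983648} = \frac{1361724781819}{4346151744736}$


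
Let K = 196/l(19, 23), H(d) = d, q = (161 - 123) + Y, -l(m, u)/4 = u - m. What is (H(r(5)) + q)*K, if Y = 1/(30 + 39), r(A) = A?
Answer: -36358/69 ≈ -526.93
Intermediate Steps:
l(m, u) = -4*u + 4*m (l(m, u) = -4*(u - m) = -4*u + 4*m)
Y = 1/69 ≈ 0.014493
q = 2623/69 (q = (161 - 123) + 1/69 = 38 + 1/69 = 2623/69 ≈ 38.014)
K = -49/4 (K = 196/(-4*23 + 4*19) = 196/(-92 + 76) = 196/(-16) = 196*(-1/16) = -49/4 ≈ -12.250)
(H(r(5)) + q)*K = (5 + 2623/69)*(-49/4) = (2968/69)*(-49/4) = -36358/69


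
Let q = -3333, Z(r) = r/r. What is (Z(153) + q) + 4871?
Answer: 1539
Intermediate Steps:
Z(r) = 1
(Z(153) + q) + 4871 = (1 - 3333) + 4871 = -3332 + 4871 = 1539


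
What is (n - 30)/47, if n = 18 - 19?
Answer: -31/47 ≈ -0.65957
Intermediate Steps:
n = -1
(n - 30)/47 = (-1 - 30)/47 = -31*1/47 = -31/47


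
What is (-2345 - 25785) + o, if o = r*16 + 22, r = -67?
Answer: -29180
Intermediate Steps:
o = -1050 (o = -67*16 + 22 = -1072 + 22 = -1050)
(-2345 - 25785) + o = (-2345 - 25785) - 1050 = -28130 - 1050 = -29180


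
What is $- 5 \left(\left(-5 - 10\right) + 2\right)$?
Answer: $65$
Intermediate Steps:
$- 5 \left(\left(-5 - 10\right) + 2\right) = - 5 \left(-15 + 2\right) = \left(-5\right) \left(-13\right) = 65$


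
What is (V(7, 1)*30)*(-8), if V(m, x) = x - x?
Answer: 0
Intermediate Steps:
V(m, x) = 0
(V(7, 1)*30)*(-8) = (0*30)*(-8) = 0*(-8) = 0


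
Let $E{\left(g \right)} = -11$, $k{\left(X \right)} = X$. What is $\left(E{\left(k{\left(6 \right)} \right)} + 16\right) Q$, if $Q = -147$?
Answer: $-735$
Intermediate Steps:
$\left(E{\left(k{\left(6 \right)} \right)} + 16\right) Q = \left(-11 + 16\right) \left(-147\right) = 5 \left(-147\right) = -735$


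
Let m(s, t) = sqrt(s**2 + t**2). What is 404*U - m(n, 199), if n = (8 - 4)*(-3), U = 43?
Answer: 17372 - sqrt(39745) ≈ 17173.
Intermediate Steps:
n = -12 (n = 4*(-3) = -12)
404*U - m(n, 199) = 404*43 - sqrt((-12)**2 + 199**2) = 17372 - sqrt(144 + 39601) = 17372 - sqrt(39745)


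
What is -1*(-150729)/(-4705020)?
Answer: -50243/1568340 ≈ -0.032036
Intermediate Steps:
-1*(-150729)/(-4705020) = 150729*(-1/4705020) = -50243/1568340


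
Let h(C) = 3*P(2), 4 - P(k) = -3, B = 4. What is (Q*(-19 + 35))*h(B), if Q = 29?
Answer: 9744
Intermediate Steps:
P(k) = 7 (P(k) = 4 - 1*(-3) = 4 + 3 = 7)
h(C) = 21 (h(C) = 3*7 = 21)
(Q*(-19 + 35))*h(B) = (29*(-19 + 35))*21 = (29*16)*21 = 464*21 = 9744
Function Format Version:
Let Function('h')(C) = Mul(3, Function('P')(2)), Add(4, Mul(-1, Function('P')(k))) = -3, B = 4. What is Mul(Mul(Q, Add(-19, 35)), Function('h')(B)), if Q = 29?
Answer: 9744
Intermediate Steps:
Function('P')(k) = 7 (Function('P')(k) = Add(4, Mul(-1, -3)) = Add(4, 3) = 7)
Function('h')(C) = 21 (Function('h')(C) = Mul(3, 7) = 21)
Mul(Mul(Q, Add(-19, 35)), Function('h')(B)) = Mul(Mul(29, Add(-19, 35)), 21) = Mul(Mul(29, 16), 21) = Mul(464, 21) = 9744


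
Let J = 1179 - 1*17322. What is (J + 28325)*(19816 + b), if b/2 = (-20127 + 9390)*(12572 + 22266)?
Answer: -9113249386072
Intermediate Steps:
J = -16143 (J = 1179 - 17322 = -16143)
b = -748111212 (b = 2*((-20127 + 9390)*(12572 + 22266)) = 2*(-10737*34838) = 2*(-374055606) = -748111212)
(J + 28325)*(19816 + b) = (-16143 + 28325)*(19816 - 748111212) = 12182*(-748091396) = -9113249386072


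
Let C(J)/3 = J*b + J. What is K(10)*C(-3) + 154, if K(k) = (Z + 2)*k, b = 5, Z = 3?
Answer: -2546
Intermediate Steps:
C(J) = 18*J (C(J) = 3*(J*5 + J) = 3*(5*J + J) = 3*(6*J) = 18*J)
K(k) = 5*k (K(k) = (3 + 2)*k = 5*k)
K(10)*C(-3) + 154 = (5*10)*(18*(-3)) + 154 = 50*(-54) + 154 = -2700 + 154 = -2546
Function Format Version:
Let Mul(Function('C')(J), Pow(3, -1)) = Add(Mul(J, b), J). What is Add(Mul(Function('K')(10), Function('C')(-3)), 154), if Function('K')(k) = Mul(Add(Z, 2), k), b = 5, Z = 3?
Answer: -2546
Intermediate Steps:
Function('C')(J) = Mul(18, J) (Function('C')(J) = Mul(3, Add(Mul(J, 5), J)) = Mul(3, Add(Mul(5, J), J)) = Mul(3, Mul(6, J)) = Mul(18, J))
Function('K')(k) = Mul(5, k) (Function('K')(k) = Mul(Add(3, 2), k) = Mul(5, k))
Add(Mul(Function('K')(10), Function('C')(-3)), 154) = Add(Mul(Mul(5, 10), Mul(18, -3)), 154) = Add(Mul(50, -54), 154) = Add(-2700, 154) = -2546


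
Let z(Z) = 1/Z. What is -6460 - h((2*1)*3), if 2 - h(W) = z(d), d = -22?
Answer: -142165/22 ≈ -6462.0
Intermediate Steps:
h(W) = 45/22 (h(W) = 2 - 1/(-22) = 2 - 1*(-1/22) = 2 + 1/22 = 45/22)
-6460 - h((2*1)*3) = -6460 - 1*45/22 = -6460 - 45/22 = -142165/22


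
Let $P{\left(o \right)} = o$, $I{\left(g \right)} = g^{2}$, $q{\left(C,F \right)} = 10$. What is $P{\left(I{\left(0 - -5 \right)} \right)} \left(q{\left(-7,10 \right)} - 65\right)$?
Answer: $-1375$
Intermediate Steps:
$P{\left(I{\left(0 - -5 \right)} \right)} \left(q{\left(-7,10 \right)} - 65\right) = \left(0 - -5\right)^{2} \left(10 - 65\right) = \left(0 + 5\right)^{2} \left(-55\right) = 5^{2} \left(-55\right) = 25 \left(-55\right) = -1375$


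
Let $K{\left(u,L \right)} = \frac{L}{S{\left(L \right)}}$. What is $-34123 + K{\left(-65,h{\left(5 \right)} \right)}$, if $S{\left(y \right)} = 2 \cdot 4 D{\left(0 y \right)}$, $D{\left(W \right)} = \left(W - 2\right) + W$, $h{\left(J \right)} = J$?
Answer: $- \frac{545973}{16} \approx -34123.0$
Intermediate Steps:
$D{\left(W \right)} = -2 + 2 W$ ($D{\left(W \right)} = \left(-2 + W\right) + W = -2 + 2 W$)
$S{\left(y \right)} = -16$ ($S{\left(y \right)} = 2 \cdot 4 \left(-2 + 2 \cdot 0 y\right) = 8 \left(-2 + 2 \cdot 0\right) = 8 \left(-2 + 0\right) = 8 \left(-2\right) = -16$)
$K{\left(u,L \right)} = - \frac{L}{16}$ ($K{\left(u,L \right)} = \frac{L}{-16} = L \left(- \frac{1}{16}\right) = - \frac{L}{16}$)
$-34123 + K{\left(-65,h{\left(5 \right)} \right)} = -34123 - \frac{5}{16} = - \frac{545973}{16}$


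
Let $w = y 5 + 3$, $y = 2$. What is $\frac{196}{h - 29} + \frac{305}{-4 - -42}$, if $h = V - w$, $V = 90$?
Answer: $\frac{2761}{228} \approx 12.11$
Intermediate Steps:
$w = 13$ ($w = 2 \cdot 5 + 3 = 10 + 3 = 13$)
$h = 77$ ($h = 90 - 13 = 77$)
$\frac{196}{h - 29} + \frac{305}{-4 - -42} = \frac{196}{77 - 29} + \frac{305}{-4 - -42} = \frac{196}{77 - 29} + \frac{305}{-4 + 42} = \frac{196}{48} + \frac{305}{38} = 196 \cdot \frac{1}{48} + 305 \cdot \frac{1}{38} = \frac{49}{12} + \frac{305}{38} = \frac{2761}{228}$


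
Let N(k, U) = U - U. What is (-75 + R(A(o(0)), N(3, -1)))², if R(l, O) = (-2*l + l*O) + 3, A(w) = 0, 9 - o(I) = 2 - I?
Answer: 5184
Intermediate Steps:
N(k, U) = 0
o(I) = 7 + I (o(I) = 9 - (2 - I) = 9 + (-2 + I) = 7 + I)
R(l, O) = 3 - 2*l + O*l (R(l, O) = (-2*l + O*l) + 3 = 3 - 2*l + O*l)
(-75 + R(A(o(0)), N(3, -1)))² = (-75 + (3 - 2*0 + 0*0))² = (-75 + (3 + 0 + 0))² = (-75 + 3)² = (-72)² = 5184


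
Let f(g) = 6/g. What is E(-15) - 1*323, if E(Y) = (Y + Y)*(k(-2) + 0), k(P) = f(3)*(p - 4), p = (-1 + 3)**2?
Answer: -323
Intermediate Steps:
p = 4 (p = 2**2 = 4)
k(P) = 0 (k(P) = (6/3)*(4 - 4) = (6*(1/3))*0 = 2*0 = 0)
E(Y) = 0 (E(Y) = (Y + Y)*(0 + 0) = (2*Y)*0 = 0)
E(-15) - 1*323 = 0 - 1*323 = 0 - 323 = -323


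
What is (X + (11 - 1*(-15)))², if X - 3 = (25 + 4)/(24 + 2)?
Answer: 613089/676 ≈ 906.94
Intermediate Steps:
X = 107/26 (X = 3 + (25 + 4)/(24 + 2) = 3 + 29/26 = 107/26 ≈ 4.1154)
(X + (11 - 1*(-15)))² = (107/26 + (11 - 1*(-15)))² = (107/26 + (11 + 15))² = (107/26 + 26)² = (783/26)² = 613089/676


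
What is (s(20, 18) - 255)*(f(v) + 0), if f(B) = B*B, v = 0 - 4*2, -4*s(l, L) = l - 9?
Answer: -16496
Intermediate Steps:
s(l, L) = 9/4 - l/4 (s(l, L) = -(l - 9)/4 = -(-9 + l)/4 = 9/4 - l/4)
v = -8 (v = 0 - 8 = -8)
f(B) = B**2
(s(20, 18) - 255)*(f(v) + 0) = ((9/4 - 1/4*20) - 255)*((-8)**2 + 0) = ((9/4 - 5) - 255)*(64 + 0) = (-11/4 - 255)*64 = -1031/4*64 = -16496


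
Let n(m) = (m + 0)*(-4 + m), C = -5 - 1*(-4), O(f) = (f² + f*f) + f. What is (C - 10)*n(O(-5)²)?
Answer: -45017775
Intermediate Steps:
O(f) = f + 2*f² (O(f) = (f² + f²) + f = 2*f² + f = f + 2*f²)
C = -1 (C = -5 + 4 = -1)
n(m) = m*(-4 + m)
(C - 10)*n(O(-5)²) = (-1 - 10)*((-5*(1 + 2*(-5)))²*(-4 + (-5*(1 + 2*(-5)))²)) = -11*(-5*(1 - 10))²*(-4 + (-5*(1 - 10))²) = -11*(-5*(-9))²*(-4 + (-5*(-9))²) = -11*45²*(-4 + 45²) = -22275*(-4 + 2025) = -22275*2021 = -11*4092525 = -45017775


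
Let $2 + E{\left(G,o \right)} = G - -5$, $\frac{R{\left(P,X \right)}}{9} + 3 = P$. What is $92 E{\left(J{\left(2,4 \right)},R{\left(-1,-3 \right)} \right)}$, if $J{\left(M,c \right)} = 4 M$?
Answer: $1012$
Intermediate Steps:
$R{\left(P,X \right)} = -27 + 9 P$
$E{\left(G,o \right)} = 3 + G$ ($E{\left(G,o \right)} = -2 + \left(G - -5\right) = -2 + \left(G + 5\right) = -2 + \left(5 + G\right) = 3 + G$)
$92 E{\left(J{\left(2,4 \right)},R{\left(-1,-3 \right)} \right)} = 92 \left(3 + 4 \cdot 2\right) = 92 \left(3 + 8\right) = 92 \cdot 11 = 1012$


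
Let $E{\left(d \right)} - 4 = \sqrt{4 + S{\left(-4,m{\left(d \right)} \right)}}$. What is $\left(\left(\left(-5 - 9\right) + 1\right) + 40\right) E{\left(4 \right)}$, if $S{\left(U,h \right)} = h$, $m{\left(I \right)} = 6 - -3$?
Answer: $108 + 27 \sqrt{13} \approx 205.35$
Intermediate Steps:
$m{\left(I \right)} = 9$ ($m{\left(I \right)} = 6 + 3 = 9$)
$E{\left(d \right)} = 4 + \sqrt{13}$ ($E{\left(d \right)} = 4 + \sqrt{4 + 9} = 4 + \sqrt{13}$)
$\left(\left(\left(-5 - 9\right) + 1\right) + 40\right) E{\left(4 \right)} = \left(\left(\left(-5 - 9\right) + 1\right) + 40\right) \left(4 + \sqrt{13}\right) = \left(\left(-14 + 1\right) + 40\right) \left(4 + \sqrt{13}\right) = \left(-13 + 40\right) \left(4 + \sqrt{13}\right) = 27 \left(4 + \sqrt{13}\right) = 108 + 27 \sqrt{13}$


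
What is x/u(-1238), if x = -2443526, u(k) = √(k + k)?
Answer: 1221763*I*√619/619 ≈ 49107.0*I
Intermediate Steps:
u(k) = √2*√k (u(k) = √(2*k) = √2*√k)
x/u(-1238) = -2443526*(-I*√619/1238) = -(-1221763)*I*√619/619 = 1221763*I*√619/619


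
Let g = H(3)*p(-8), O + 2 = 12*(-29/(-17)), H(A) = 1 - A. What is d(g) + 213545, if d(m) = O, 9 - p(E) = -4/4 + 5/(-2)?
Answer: 3630579/17 ≈ 2.1356e+5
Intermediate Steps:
p(E) = 25/2 (p(E) = 9 - (-4/4 + 5/(-2)) = 9 - (-4*¼ + 5*(-½)) = 9 - (-1 - 5/2) = 9 - 1*(-7/2) = 9 + 7/2 = 25/2)
O = 314/17 (O = -2 + 12*(-29/(-17)) = -2 + 12*(-29*(-1/17)) = -2 + 12*(29/17) = -2 + 348/17 = 314/17 ≈ 18.471)
g = -25 (g = (1 - 1*3)*(25/2) = (1 - 3)*(25/2) = -2*25/2 = -25)
d(m) = 314/17
d(g) + 213545 = 314/17 + 213545 = 3630579/17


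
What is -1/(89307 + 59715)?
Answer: -1/149022 ≈ -6.7104e-6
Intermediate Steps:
-1/(89307 + 59715) = -1/149022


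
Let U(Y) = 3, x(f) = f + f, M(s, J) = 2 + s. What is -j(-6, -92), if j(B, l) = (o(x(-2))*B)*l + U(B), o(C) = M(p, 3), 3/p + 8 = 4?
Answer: -693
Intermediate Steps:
p = -¾ (p = 3/(-8 + 4) = 3/(-4) = 3*(-¼) = -¾ ≈ -0.75000)
x(f) = 2*f
o(C) = 5/4 (o(C) = 2 - ¾ = 5/4)
j(B, l) = 3 + 5*B*l/4 (j(B, l) = (5*B/4)*l + 3 = 5*B*l/4 + 3 = 3 + 5*B*l/4)
-j(-6, -92) = -(3 + (5/4)*(-6)*(-92)) = -(3 + 690) = -1*693 = -693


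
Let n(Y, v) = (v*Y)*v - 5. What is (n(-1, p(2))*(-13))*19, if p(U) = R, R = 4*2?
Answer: 17043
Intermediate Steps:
R = 8
p(U) = 8
n(Y, v) = -5 + Y*v² (n(Y, v) = (Y*v)*v - 5 = Y*v² - 5 = -5 + Y*v²)
(n(-1, p(2))*(-13))*19 = ((-5 - 1*8²)*(-13))*19 = ((-5 - 1*64)*(-13))*19 = ((-5 - 64)*(-13))*19 = -69*(-13)*19 = 897*19 = 17043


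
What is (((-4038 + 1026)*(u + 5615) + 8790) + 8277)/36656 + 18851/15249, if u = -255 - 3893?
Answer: -66428035457/558967344 ≈ -118.84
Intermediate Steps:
u = -4148
(((-4038 + 1026)*(u + 5615) + 8790) + 8277)/36656 + 18851/15249 = (((-4038 + 1026)*(-4148 + 5615) + 8790) + 8277)/36656 + 18851/15249 = ((-3012*1467 + 8790) + 8277)*(1/36656) + 18851*(1/15249) = ((-4418604 + 8790) + 8277)*(1/36656) + 18851/15249 = (-4409814 + 8277)*(1/36656) + 18851/15249 = -4401537*1/36656 + 18851/15249 = -4401537/36656 + 18851/15249 = -66428035457/558967344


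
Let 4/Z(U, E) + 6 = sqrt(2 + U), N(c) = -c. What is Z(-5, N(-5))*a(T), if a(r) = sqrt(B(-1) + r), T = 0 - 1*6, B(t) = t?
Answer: 4*sqrt(7)/(sqrt(3) + 6*I) ≈ 0.47001 - 1.6282*I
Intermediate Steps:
T = -6 (T = 0 - 6 = -6)
Z(U, E) = 4/(-6 + sqrt(2 + U))
a(r) = sqrt(-1 + r)
Z(-5, N(-5))*a(T) = (4/(-6 + sqrt(2 - 5)))*sqrt(-1 - 6) = (4/(-6 + sqrt(-3)))*sqrt(-7) = (4/(-6 + I*sqrt(3)))*(I*sqrt(7)) = 4*I*sqrt(7)/(-6 + I*sqrt(3))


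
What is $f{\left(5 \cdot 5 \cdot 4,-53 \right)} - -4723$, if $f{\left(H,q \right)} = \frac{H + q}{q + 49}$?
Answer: $\frac{18845}{4} \approx 4711.3$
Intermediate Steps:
$f{\left(H,q \right)} = \frac{H + q}{49 + q}$
$f{\left(5 \cdot 5 \cdot 4,-53 \right)} - -4723 = \frac{5 \cdot 5 \cdot 4 - 53}{49 - 53} - -4723 = \frac{25 \cdot 4 - 53}{-4} + 4723 = - \frac{100 - 53}{4} + 4723 = \left(- \frac{1}{4}\right) 47 + 4723 = - \frac{47}{4} + 4723 = \frac{18845}{4}$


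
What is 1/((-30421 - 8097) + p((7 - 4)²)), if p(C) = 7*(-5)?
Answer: -1/38553 ≈ -2.5938e-5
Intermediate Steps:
p(C) = -35
1/((-30421 - 8097) + p((7 - 4)²)) = 1/((-30421 - 8097) - 35) = 1/(-38518 - 35) = 1/(-38553) = -1/38553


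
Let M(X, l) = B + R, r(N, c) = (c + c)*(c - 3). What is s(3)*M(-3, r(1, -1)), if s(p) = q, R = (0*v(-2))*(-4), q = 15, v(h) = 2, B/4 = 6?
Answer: 360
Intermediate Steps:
r(N, c) = 2*c*(-3 + c) (r(N, c) = (2*c)*(-3 + c) = 2*c*(-3 + c))
B = 24 (B = 4*6 = 24)
R = 0 (R = (0*2)*(-4) = 0*(-4) = 0)
s(p) = 15
M(X, l) = 24 (M(X, l) = 24 + 0 = 24)
s(3)*M(-3, r(1, -1)) = 15*24 = 360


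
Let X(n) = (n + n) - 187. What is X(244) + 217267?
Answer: 217568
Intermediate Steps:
X(n) = -187 + 2*n (X(n) = 2*n - 187 = -187 + 2*n)
X(244) + 217267 = (-187 + 2*244) + 217267 = (-187 + 488) + 217267 = 301 + 217267 = 217568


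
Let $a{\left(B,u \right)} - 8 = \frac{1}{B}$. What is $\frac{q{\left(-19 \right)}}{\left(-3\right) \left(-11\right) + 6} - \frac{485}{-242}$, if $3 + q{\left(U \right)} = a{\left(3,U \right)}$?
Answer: $\frac{60617}{28314} \approx 2.1409$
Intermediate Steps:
$a{\left(B,u \right)} = 8 + \frac{1}{B}$
$q{\left(U \right)} = \frac{16}{3}$ ($q{\left(U \right)} = -3 + \left(8 + \frac{1}{3}\right) = -3 + \frac{25}{3} = \frac{16}{3}$)
$\frac{q{\left(-19 \right)}}{\left(-3\right) \left(-11\right) + 6} - \frac{485}{-242} = \frac{16}{3 \left(\left(-3\right) \left(-11\right) + 6\right)} - \frac{485}{-242} = \frac{16}{3 \left(33 + 6\right)} - - \frac{485}{242} = \frac{16}{3 \cdot 39} + \frac{485}{242} = \frac{16}{3} \cdot \frac{1}{39} + \frac{485}{242} = \frac{16}{117} + \frac{485}{242} = \frac{60617}{28314}$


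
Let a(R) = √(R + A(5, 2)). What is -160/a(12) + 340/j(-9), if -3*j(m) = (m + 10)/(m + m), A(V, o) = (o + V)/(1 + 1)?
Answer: 18360 - 160*√62/31 ≈ 18319.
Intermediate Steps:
A(V, o) = V/2 + o/2 (A(V, o) = (V + o)/2 = (V + o)*(½) = V/2 + o/2)
j(m) = -(10 + m)/(6*m) (j(m) = -(m + 10)/(3*(m + m)) = -(10 + m)/(3*(2*m)) = -(10 + m)*1/(2*m)/3 = -(10 + m)/(6*m))
a(R) = √(7/2 + R) (a(R) = √(R + ((½)*5 + (½)*2)) = √(R + (5/2 + 1)) = √(R + 7/2) = √(7/2 + R))
-160/a(12) + 340/j(-9) = -160*2/√(14 + 4*12) + 340/(((⅙)*(-10 - 1*(-9))/(-9))) = -160*2/√(14 + 48) + 340/(((⅙)*(-⅑)*(-10 + 9))) = -160*√62/31 + 340/(((⅙)*(-⅑)*(-1))) = -160*√62/31 + 340/(1/54) = -160*√62/31 + 340*54 = -160*√62/31 + 18360 = 18360 - 160*√62/31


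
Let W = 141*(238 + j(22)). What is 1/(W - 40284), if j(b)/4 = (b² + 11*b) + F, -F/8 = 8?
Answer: 1/366642 ≈ 2.7275e-6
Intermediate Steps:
F = -64 (F = -8*8 = -64)
j(b) = -256 + 4*b² + 44*b (j(b) = 4*((b² + 11*b) - 64) = 4*(-64 + b² + 11*b) = -256 + 4*b² + 44*b)
W = 406926 (W = 141*(238 + (-256 + 4*22² + 44*22)) = 141*(238 + (-256 + 4*484 + 968)) = 141*(238 + (-256 + 1936 + 968)) = 141*(238 + 2648) = 141*2886 = 406926)
1/(W - 40284) = 1/(406926 - 40284) = 1/366642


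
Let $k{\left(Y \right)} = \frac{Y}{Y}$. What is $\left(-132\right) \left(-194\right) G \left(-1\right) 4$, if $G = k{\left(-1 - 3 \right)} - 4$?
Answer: $307296$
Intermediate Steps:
$k{\left(Y \right)} = 1$
$G = -3$ ($G = 1 - 4 = -3$)
$\left(-132\right) \left(-194\right) G \left(-1\right) 4 = \left(-132\right) \left(-194\right) \left(-3\right) \left(-1\right) 4 = 25608 \cdot 3 \cdot 4 = 25608 \cdot 12 = 307296$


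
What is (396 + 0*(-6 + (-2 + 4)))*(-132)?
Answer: -52272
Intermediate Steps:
(396 + 0*(-6 + (-2 + 4)))*(-132) = (396 + 0*(-6 + 2))*(-132) = (396 + 0*(-4))*(-132) = (396 + 0)*(-132) = 396*(-132) = -52272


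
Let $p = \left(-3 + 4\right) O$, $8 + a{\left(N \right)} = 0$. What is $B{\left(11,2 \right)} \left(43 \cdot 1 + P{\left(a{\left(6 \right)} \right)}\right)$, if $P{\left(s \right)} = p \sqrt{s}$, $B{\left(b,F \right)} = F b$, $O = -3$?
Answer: $946 - 132 i \sqrt{2} \approx 946.0 - 186.68 i$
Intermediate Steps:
$a{\left(N \right)} = -8$ ($a{\left(N \right)} = -8 + 0 = -8$)
$p = -3$ ($p = \left(-3 + 4\right) \left(-3\right) = 1 \left(-3\right) = -3$)
$P{\left(s \right)} = - 3 \sqrt{s}$
$B{\left(11,2 \right)} \left(43 \cdot 1 + P{\left(a{\left(6 \right)} \right)}\right) = 2 \cdot 11 \left(43 \cdot 1 - 3 \sqrt{-8}\right) = 22 \left(43 - 3 \cdot 2 i \sqrt{2}\right) = 22 \left(43 - 6 i \sqrt{2}\right) = 946 - 132 i \sqrt{2}$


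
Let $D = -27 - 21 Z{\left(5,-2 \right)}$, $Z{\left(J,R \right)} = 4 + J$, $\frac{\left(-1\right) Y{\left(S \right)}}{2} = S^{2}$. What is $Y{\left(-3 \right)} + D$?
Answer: $-234$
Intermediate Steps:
$Y{\left(S \right)} = - 2 S^{2}$
$D = -216$ ($D = -27 - 21 \left(4 + 5\right) = -27 - 189 = -216$)
$Y{\left(-3 \right)} + D = - 2 \left(-3\right)^{2} - 216 = \left(-2\right) 9 - 216 = -18 - 216 = -234$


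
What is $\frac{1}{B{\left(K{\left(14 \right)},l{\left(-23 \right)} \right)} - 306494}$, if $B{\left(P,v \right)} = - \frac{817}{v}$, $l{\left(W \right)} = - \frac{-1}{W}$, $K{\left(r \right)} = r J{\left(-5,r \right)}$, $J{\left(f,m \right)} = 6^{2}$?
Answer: $- \frac{1}{287703} \approx -3.4758 \cdot 10^{-6}$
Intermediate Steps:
$J{\left(f,m \right)} = 36$
$K{\left(r \right)} = 36 r$ ($K{\left(r \right)} = r 36 = 36 r$)
$l{\left(W \right)} = \frac{1}{W}$
$\frac{1}{B{\left(K{\left(14 \right)},l{\left(-23 \right)} \right)} - 306494} = \frac{1}{- \frac{817}{\frac{1}{-23}} - 306494} = \frac{1}{- \frac{817}{- \frac{1}{23}} - 306494} = \frac{1}{\left(-817\right) \left(-23\right) - 306494} = \frac{1}{18791 - 306494} = \frac{1}{-287703} = - \frac{1}{287703}$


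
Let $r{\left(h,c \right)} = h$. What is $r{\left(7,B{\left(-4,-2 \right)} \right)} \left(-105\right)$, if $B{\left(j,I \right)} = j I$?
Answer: $-735$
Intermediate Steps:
$B{\left(j,I \right)} = I j$
$r{\left(7,B{\left(-4,-2 \right)} \right)} \left(-105\right) = 7 \left(-105\right) = -735$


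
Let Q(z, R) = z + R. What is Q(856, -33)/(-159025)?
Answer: -823/159025 ≈ -0.0051753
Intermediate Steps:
Q(z, R) = R + z
Q(856, -33)/(-159025) = (-33 + 856)/(-159025) = 823*(-1/159025) = -823/159025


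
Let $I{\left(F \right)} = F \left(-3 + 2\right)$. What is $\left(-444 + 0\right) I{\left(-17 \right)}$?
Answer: $-7548$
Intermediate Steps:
$I{\left(F \right)} = - F$ ($I{\left(F \right)} = F \left(-1\right) = - F$)
$\left(-444 + 0\right) I{\left(-17 \right)} = \left(-444 + 0\right) \left(\left(-1\right) \left(-17\right)\right) = \left(-444\right) 17 = -7548$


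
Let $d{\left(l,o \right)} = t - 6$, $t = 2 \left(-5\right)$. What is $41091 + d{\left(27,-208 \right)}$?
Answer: $41075$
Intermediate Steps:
$t = -10$
$d{\left(l,o \right)} = -16$ ($d{\left(l,o \right)} = -10 - 6 = -16$)
$41091 + d{\left(27,-208 \right)} = 41091 - 16 = 41075$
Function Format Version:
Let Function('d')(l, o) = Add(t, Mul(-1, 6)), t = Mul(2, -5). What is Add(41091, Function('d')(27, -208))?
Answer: 41075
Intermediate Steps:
t = -10
Function('d')(l, o) = -16 (Function('d')(l, o) = Add(-10, Mul(-1, 6)) = Add(-10, -6) = -16)
Add(41091, Function('d')(27, -208)) = Add(41091, -16) = 41075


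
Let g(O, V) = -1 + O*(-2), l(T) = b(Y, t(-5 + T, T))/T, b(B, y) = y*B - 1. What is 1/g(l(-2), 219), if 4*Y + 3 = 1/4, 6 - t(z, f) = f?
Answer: -2/15 ≈ -0.13333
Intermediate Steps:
t(z, f) = 6 - f
Y = -11/16 (Y = -¾ + (¼)/4 = -¾ + (¼)*(¼) = -¾ + 1/16 = -11/16 ≈ -0.68750)
b(B, y) = -1 + B*y (b(B, y) = B*y - 1 = -1 + B*y)
l(T) = (-41/8 + 11*T/16)/T (l(T) = (-1 - 11*(6 - T)/16)/T = (-1 + (-33/8 + 11*T/16))/T = (-41/8 + 11*T/16)/T)
g(O, V) = -1 - 2*O
1/g(l(-2), 219) = 1/(-1 - (-82 + 11*(-2))/(8*(-2))) = 1/(-1 - (-1)*(-82 - 22)/(8*2)) = 1/(-1 - (-1)*(-104)/(8*2)) = 1/(-1 - 2*13/4) = 1/(-1 - 13/2) = 1/(-15/2) = -2/15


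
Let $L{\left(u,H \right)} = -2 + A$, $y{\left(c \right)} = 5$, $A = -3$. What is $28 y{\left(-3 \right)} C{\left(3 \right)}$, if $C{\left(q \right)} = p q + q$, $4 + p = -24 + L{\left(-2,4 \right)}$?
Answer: $-13440$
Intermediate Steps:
$L{\left(u,H \right)} = -5$ ($L{\left(u,H \right)} = -2 - 3 = -5$)
$p = -33$ ($p = -4 - 29 = -33$)
$C{\left(q \right)} = - 32 q$ ($C{\left(q \right)} = - 33 q + q = - 32 q$)
$28 y{\left(-3 \right)} C{\left(3 \right)} = 28 \cdot 5 \left(\left(-32\right) 3\right) = 140 \left(-96\right) = -13440$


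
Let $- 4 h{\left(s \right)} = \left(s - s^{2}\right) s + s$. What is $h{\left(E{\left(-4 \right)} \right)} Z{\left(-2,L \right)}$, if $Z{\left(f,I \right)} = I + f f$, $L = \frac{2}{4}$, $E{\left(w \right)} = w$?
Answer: $- \frac{171}{2} \approx -85.5$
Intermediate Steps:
$L = \frac{1}{2}$ ($L = 2 \cdot \frac{1}{4} = \frac{1}{2} \approx 0.5$)
$Z{\left(f,I \right)} = I + f^{2}$
$h{\left(s \right)} = - \frac{s}{4} - \frac{s \left(s - s^{2}\right)}{4}$ ($h{\left(s \right)} = - \frac{\left(s - s^{2}\right) s + s}{4} = - \frac{s \left(s - s^{2}\right) + s}{4} = - \frac{s + s \left(s - s^{2}\right)}{4} = - \frac{s}{4} - \frac{s \left(s - s^{2}\right)}{4}$)
$h{\left(E{\left(-4 \right)} \right)} Z{\left(-2,L \right)} = \frac{1}{4} \left(-4\right) \left(-1 + \left(-4\right)^{2} - -4\right) \left(\frac{1}{2} + \left(-2\right)^{2}\right) = \frac{1}{4} \left(-4\right) \left(-1 + 16 + 4\right) \left(\frac{1}{2} + 4\right) = \frac{1}{4} \left(-4\right) 19 \cdot \frac{9}{2} = \left(-19\right) \frac{9}{2} = - \frac{171}{2}$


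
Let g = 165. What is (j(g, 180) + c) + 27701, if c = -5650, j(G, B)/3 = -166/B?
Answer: 661447/30 ≈ 22048.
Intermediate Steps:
j(G, B) = -498/B (j(G, B) = 3*(-166/B) = -498/B)
(j(g, 180) + c) + 27701 = (-498/180 - 5650) + 27701 = (-498*1/180 - 5650) + 27701 = (-83/30 - 5650) + 27701 = -169583/30 + 27701 = 661447/30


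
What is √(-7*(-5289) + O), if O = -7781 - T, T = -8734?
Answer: 2*√9494 ≈ 194.87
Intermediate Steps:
O = 953 (O = -7781 - 1*(-8734) = -7781 + 8734 = 953)
√(-7*(-5289) + O) = √(-7*(-5289) + 953) = √(37023 + 953) = √37976 = 2*√9494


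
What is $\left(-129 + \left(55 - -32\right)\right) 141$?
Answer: $-5922$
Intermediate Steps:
$\left(-129 + \left(55 - -32\right)\right) 141 = \left(-129 + \left(55 + 32\right)\right) 141 = \left(-129 + 87\right) 141 = \left(-42\right) 141 = -5922$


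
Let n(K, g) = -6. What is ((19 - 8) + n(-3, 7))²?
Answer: 25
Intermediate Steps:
((19 - 8) + n(-3, 7))² = ((19 - 8) - 6)² = (11 - 6)² = 5² = 25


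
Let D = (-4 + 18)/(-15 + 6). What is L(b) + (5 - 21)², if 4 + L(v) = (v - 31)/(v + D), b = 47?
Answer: 103212/409 ≈ 252.35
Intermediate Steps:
D = -14/9 (D = 14/(-9) = 14*(-⅑) = -14/9 ≈ -1.5556)
L(v) = -4 + (-31 + v)/(-14/9 + v) (L(v) = -4 + (v - 31)/(v - 14/9) = -4 + (-31 + v)/(-14/9 + v))
L(b) + (5 - 21)² = (-223 - 27*47)/(-14 + 9*47) + (5 - 21)² = (-223 - 1269)/(-14 + 423) + (-16)² = -1492/409 + 256 = 103212/409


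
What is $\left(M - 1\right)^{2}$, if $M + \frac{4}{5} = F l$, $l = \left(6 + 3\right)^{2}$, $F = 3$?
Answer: $\frac{1454436}{25} \approx 58177.0$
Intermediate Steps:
$l = 81$ ($l = 9^{2} = 81$)
$M = \frac{1211}{5}$ ($M = - \frac{4}{5} + 3 \cdot 81 = - \frac{4}{5} + 243 = \frac{1211}{5} \approx 242.2$)
$\left(M - 1\right)^{2} = \left(\frac{1211}{5} - 1\right)^{2} = \left(\frac{1206}{5}\right)^{2} = \frac{1454436}{25}$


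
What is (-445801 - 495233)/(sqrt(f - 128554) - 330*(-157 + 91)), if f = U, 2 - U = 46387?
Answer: -96224040/2227903 + 4418*I*sqrt(174939)/2227903 ≈ -43.19 + 0.82942*I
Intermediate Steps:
U = -46385 (U = 2 - 1*46387 = 2 - 46387 = -46385)
f = -46385
(-445801 - 495233)/(sqrt(f - 128554) - 330*(-157 + 91)) = (-445801 - 495233)/(sqrt(-46385 - 128554) - 330*(-157 + 91)) = -941034/(sqrt(-174939) - 330*(-66)) = -941034/(I*sqrt(174939) + 21780) = -941034/(21780 + I*sqrt(174939))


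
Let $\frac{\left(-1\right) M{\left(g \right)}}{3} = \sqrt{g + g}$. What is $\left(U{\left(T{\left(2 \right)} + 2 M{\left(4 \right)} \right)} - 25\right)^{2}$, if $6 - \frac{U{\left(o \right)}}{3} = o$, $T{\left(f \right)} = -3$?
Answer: $2596 + 144 \sqrt{2} \approx 2799.6$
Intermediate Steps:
$M{\left(g \right)} = - 3 \sqrt{2} \sqrt{g}$ ($M{\left(g \right)} = - 3 \sqrt{g + g} = - 3 \sqrt{2 g} = - 3 \sqrt{2} \sqrt{g}$)
$U{\left(o \right)} = 18 - 3 o$
$\left(U{\left(T{\left(2 \right)} + 2 M{\left(4 \right)} \right)} - 25\right)^{2} = \left(\left(18 - 3 \left(-3 + 2 \left(- 3 \sqrt{2} \sqrt{4}\right)\right)\right) - 25\right)^{2} = \left(\left(18 - 3 \left(-3 + 2 \left(\left(-3\right) \sqrt{2} \cdot 2\right)\right)\right) - 25\right)^{2} = \left(\left(18 - 3 \left(-3 + 2 \left(- 6 \sqrt{2}\right)\right)\right) - 25\right)^{2} = \left(\left(18 - 3 \left(-3 - 12 \sqrt{2}\right)\right) - 25\right)^{2} = \left(\left(18 + \left(9 + 36 \sqrt{2}\right)\right) - 25\right)^{2} = \left(\left(27 + 36 \sqrt{2}\right) - 25\right)^{2} = \left(2 + 36 \sqrt{2}\right)^{2}$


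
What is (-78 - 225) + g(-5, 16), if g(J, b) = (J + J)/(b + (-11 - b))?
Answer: -3323/11 ≈ -302.09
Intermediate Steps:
g(J, b) = -2*J/11 (g(J, b) = (2*J)/(-11) = (2*J)*(-1/11) = -2*J/11)
(-78 - 225) + g(-5, 16) = (-78 - 225) - 2/11*(-5) = -303 + 10/11 = -3323/11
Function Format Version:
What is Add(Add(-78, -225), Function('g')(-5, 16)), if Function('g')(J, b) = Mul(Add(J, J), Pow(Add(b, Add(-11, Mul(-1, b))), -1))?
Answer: Rational(-3323, 11) ≈ -302.09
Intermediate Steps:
Function('g')(J, b) = Mul(Rational(-2, 11), J) (Function('g')(J, b) = Mul(Mul(2, J), Pow(-11, -1)) = Mul(Mul(2, J), Rational(-1, 11)) = Mul(Rational(-2, 11), J))
Add(Add(-78, -225), Function('g')(-5, 16)) = Add(Add(-78, -225), Mul(Rational(-2, 11), -5)) = Add(-303, Rational(10, 11)) = Rational(-3323, 11)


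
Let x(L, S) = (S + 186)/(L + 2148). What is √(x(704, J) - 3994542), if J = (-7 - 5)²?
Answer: I*√8122805052702/1426 ≈ 1998.6*I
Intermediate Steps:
J = 144 (J = (-12)² = 144)
x(L, S) = (186 + S)/(2148 + L)
√(x(704, J) - 3994542) = √((186 + 144)/(2148 + 704) - 3994542) = √(330/2852 - 3994542) = √((1/2852)*330 - 3994542) = √(165/1426 - 3994542) = √(-5696216727/1426) = I*√8122805052702/1426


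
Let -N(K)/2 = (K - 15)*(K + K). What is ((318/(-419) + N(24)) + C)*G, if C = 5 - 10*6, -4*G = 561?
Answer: 216197619/1676 ≈ 1.2900e+5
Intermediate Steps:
N(K) = -4*K*(-15 + K) (N(K) = -2*(K - 15)*(K + K) = -2*(-15 + K)*2*K = -4*K*(-15 + K))
G = -561/4 (G = -¼*561 = -561/4 ≈ -140.25)
C = -55 (C = 5 - 60 = -55)
((318/(-419) + N(24)) + C)*G = ((318/(-419) + 4*24*(15 - 1*24)) - 55)*(-561/4) = ((318*(-1/419) + 4*24*(15 - 24)) - 55)*(-561/4) = ((-318/419 + 4*24*(-9)) - 55)*(-561/4) = ((-318/419 - 864) - 55)*(-561/4) = (-362334/419 - 55)*(-561/4) = -385379/419*(-561/4) = 216197619/1676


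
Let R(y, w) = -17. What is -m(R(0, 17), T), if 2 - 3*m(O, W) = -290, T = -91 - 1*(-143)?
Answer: -292/3 ≈ -97.333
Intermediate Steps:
T = 52 (T = -91 + 143 = 52)
m(O, W) = 292/3 (m(O, W) = ⅔ - ⅓*(-290) = ⅔ + 290/3 = 292/3)
-m(R(0, 17), T) = -1*292/3 = -292/3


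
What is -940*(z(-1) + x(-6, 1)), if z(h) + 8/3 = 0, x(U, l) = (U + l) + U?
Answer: 38540/3 ≈ 12847.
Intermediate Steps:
x(U, l) = l + 2*U
z(h) = -8/3 (z(h) = -8/3 + 0 = -8/3)
-940*(z(-1) + x(-6, 1)) = -940*(-8/3 + (1 + 2*(-6))) = -940*(-8/3 + (1 - 12)) = -940*(-8/3 - 11) = -940*(-41)/3 = -47*(-820/3) = 38540/3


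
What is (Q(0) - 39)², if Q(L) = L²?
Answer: 1521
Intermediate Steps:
(Q(0) - 39)² = (0² - 39)² = (0 - 39)² = (-39)² = 1521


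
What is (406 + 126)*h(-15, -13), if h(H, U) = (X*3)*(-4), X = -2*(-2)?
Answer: -25536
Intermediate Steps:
X = 4
h(H, U) = -48 (h(H, U) = (4*3)*(-4) = 12*(-4) = -48)
(406 + 126)*h(-15, -13) = (406 + 126)*(-48) = 532*(-48) = -25536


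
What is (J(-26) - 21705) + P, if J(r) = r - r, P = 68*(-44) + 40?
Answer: -24657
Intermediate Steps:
P = -2952 (P = -2992 + 40 = -2952)
J(r) = 0
(J(-26) - 21705) + P = (0 - 21705) - 2952 = -21705 - 2952 = -24657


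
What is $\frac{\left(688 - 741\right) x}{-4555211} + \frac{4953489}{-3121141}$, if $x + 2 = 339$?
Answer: $- \frac{22508440881778}{14217455815751} \approx -1.5832$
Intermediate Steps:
$x = 337$ ($x = -2 + 339 = 337$)
$\frac{\left(688 - 741\right) x}{-4555211} + \frac{4953489}{-3121141} = \frac{\left(688 - 741\right) 337}{-4555211} + \frac{4953489}{-3121141} = \left(-53\right) 337 \left(- \frac{1}{4555211}\right) + 4953489 \left(- \frac{1}{3121141}\right) = \left(-17861\right) \left(- \frac{1}{4555211}\right) - \frac{4953489}{3121141} = \frac{17861}{4555211} - \frac{4953489}{3121141} = - \frac{22508440881778}{14217455815751}$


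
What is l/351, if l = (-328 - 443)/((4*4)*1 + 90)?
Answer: -257/12402 ≈ -0.020722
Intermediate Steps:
l = -771/106 (l = -771/(16*1 + 90) = -771/(16 + 90) = -771/106 ≈ -7.2736)
l/351 = -771/106/351 = -771/106*1/351 = -257/12402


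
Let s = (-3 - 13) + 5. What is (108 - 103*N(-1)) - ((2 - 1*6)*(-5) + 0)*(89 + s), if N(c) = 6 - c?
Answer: -2173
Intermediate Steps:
s = -11 (s = -16 + 5 = -11)
(108 - 103*N(-1)) - ((2 - 1*6)*(-5) + 0)*(89 + s) = (108 - 103*(6 - 1*(-1))) - ((2 - 1*6)*(-5) + 0)*(89 - 11) = (108 - 103*(6 + 1)) - ((2 - 6)*(-5) + 0)*78 = (108 - 103*7) - (-4*(-5) + 0)*78 = (108 - 721) - (20 + 0)*78 = -613 - 20*78 = -613 - 1*1560 = -613 - 1560 = -2173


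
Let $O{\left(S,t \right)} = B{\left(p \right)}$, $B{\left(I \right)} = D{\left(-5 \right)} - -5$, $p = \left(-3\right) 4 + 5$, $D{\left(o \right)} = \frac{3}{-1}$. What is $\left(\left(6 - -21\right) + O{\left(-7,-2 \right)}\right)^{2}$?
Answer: $841$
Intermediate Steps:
$D{\left(o \right)} = -3$ ($D{\left(o \right)} = 3 \left(-1\right) = -3$)
$p = -7$ ($p = -12 + 5 = -7$)
$B{\left(I \right)} = 2$ ($B{\left(I \right)} = -3 - -5 = -3 + 5 = 2$)
$O{\left(S,t \right)} = 2$
$\left(\left(6 - -21\right) + O{\left(-7,-2 \right)}\right)^{2} = \left(\left(6 - -21\right) + 2\right)^{2} = \left(\left(6 + 21\right) + 2\right)^{2} = \left(27 + 2\right)^{2} = 29^{2} = 841$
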